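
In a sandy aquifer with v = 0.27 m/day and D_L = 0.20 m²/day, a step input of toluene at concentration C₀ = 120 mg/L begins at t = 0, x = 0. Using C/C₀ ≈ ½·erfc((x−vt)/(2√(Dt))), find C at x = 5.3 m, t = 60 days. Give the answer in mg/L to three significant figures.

118 mg/L

For a continuous step input, C/C₀ ≈ ½·erfc((x−vt)/(2√(Dt))).
vt = 0.27 × 60 = 16.2 m and 2√(Dt) = 2√(0.20 × 60) = 6.928 m.
Argument (x−vt)/(2√(Dt)) = (5.3 − 16.2)/6.928 = -1.573; ½·erfc(-1.573) = 0.9869.
C = 120 × 0.9869 = 118 mg/L.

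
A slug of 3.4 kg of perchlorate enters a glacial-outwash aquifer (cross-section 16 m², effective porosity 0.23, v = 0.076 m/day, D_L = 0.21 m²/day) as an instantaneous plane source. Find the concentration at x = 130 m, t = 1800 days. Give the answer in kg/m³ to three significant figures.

For an instantaneous plane source, C(x,t) = M/(n_e·A·√(4πDt)) · exp(−(x−vt)²/(4Dt)), with n_e·A the pore (flow) area.
Plume center vt = 0.076 × 1800 = 136.8 m, so the well at 130 m is 6.8 m upgradient of the peak.
√(4πDt) = 68.92 m, giving peak height M/(n_e·A·√(4πDt)) = 3.4/(0.23 × 16 × 68.92) = 0.01341 kg/m³.
(x−vt)²/(4Dt) = (-6.8)²/(4 × 0.21 × 1800) = 0.03058; exp(−0.03058) = 0.9699.
C = 0.01341 × 0.9699 = 0.0130 kg/m³.

0.0130 kg/m³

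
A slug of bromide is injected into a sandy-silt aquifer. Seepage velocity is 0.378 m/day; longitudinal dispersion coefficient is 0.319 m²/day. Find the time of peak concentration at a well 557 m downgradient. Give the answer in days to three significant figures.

For the 1D instantaneous-source solution, setting ∂C/∂t = 0 at fixed x gives v²t² + 2Dt − x² = 0, so t = (√(D² + v²x²) − D)/v².
√(D² + v²x²) = √(0.319² + 0.378² × 557²) = 210.5; v² = 0.142884.
t = (210.5 − 0.319)/0.142884 = 1470 days (vs. the pure-advection estimate x/v = 1470 d).

1470 days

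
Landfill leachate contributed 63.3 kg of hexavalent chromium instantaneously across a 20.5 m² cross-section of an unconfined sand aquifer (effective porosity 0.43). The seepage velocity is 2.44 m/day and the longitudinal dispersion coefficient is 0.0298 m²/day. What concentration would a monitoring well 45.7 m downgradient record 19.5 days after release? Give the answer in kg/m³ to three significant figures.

0.581 kg/m³

For an instantaneous plane source, C(x,t) = M/(n_e·A·√(4πDt)) · exp(−(x−vt)²/(4Dt)), with n_e·A the pore (flow) area.
Plume center vt = 2.44 × 19.5 = 47.58 m, so the well at 45.7 m is 1.88 m upgradient of the peak.
√(4πDt) = 2.702 m, giving peak height M/(n_e·A·√(4πDt)) = 63.3/(0.43 × 20.5 × 2.702) = 2.658 kg/m³.
(x−vt)²/(4Dt) = (-1.88)²/(4 × 0.0298 × 19.5) = 1.521; exp(−1.521) = 0.2185.
C = 2.658 × 0.2185 = 0.581 kg/m³.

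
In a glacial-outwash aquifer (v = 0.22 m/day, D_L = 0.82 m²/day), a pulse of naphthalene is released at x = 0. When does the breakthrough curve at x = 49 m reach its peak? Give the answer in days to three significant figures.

206 days

For the 1D instantaneous-source solution, setting ∂C/∂t = 0 at fixed x gives v²t² + 2Dt − x² = 0, so t = (√(D² + v²x²) − D)/v².
√(D² + v²x²) = √(0.82² + 0.22² × 49²) = 10.81; v² = 0.0484.
t = (10.81 − 0.82)/0.0484 = 206 days (vs. the pure-advection estimate x/v = 223 d).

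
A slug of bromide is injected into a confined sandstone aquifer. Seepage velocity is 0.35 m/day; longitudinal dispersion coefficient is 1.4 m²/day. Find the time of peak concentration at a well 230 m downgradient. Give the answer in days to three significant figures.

646 days

For the 1D instantaneous-source solution, setting ∂C/∂t = 0 at fixed x gives v²t² + 2Dt − x² = 0, so t = (√(D² + v²x²) − D)/v².
√(D² + v²x²) = √(1.4² + 0.35² × 230²) = 80.51; v² = 0.1225.
t = (80.51 − 1.4)/0.1225 = 646 days (vs. the pure-advection estimate x/v = 657 d).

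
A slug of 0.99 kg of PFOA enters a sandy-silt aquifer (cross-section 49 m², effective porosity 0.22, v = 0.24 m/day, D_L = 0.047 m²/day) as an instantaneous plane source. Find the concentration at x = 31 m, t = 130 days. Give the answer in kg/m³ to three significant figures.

0.0105 kg/m³

For an instantaneous plane source, C(x,t) = M/(n_e·A·√(4πDt)) · exp(−(x−vt)²/(4Dt)), with n_e·A the pore (flow) area.
Plume center vt = 0.24 × 130 = 31.2 m, so the well at 31 m is 0.2 m upgradient of the peak.
√(4πDt) = 8.762 m, giving peak height M/(n_e·A·√(4πDt)) = 0.99/(0.22 × 49 × 8.762) = 0.01048 kg/m³.
(x−vt)²/(4Dt) = (-0.2)²/(4 × 0.047 × 130) = 0.001637; exp(−0.001637) = 0.9984.
C = 0.01048 × 0.9984 = 0.0105 kg/m³.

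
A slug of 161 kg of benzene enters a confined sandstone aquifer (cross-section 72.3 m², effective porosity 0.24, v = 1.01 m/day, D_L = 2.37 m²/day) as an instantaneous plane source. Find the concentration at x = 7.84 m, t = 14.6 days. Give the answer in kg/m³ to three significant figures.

For an instantaneous plane source, C(x,t) = M/(n_e·A·√(4πDt)) · exp(−(x−vt)²/(4Dt)), with n_e·A the pore (flow) area.
Plume center vt = 1.01 × 14.6 = 14.746 m, so the well at 7.84 m is 6.906 m upgradient of the peak.
√(4πDt) = 20.85 m, giving peak height M/(n_e·A·√(4πDt)) = 161/(0.24 × 72.3 × 20.85) = 0.4450 kg/m³.
(x−vt)²/(4Dt) = (-6.906)²/(4 × 2.37 × 14.6) = 0.3446; exp(−0.3446) = 0.7085.
C = 0.4450 × 0.7085 = 0.315 kg/m³.

0.315 kg/m³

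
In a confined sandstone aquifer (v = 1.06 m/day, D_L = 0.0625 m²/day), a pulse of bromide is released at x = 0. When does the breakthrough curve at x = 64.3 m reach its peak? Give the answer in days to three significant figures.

For the 1D instantaneous-source solution, setting ∂C/∂t = 0 at fixed x gives v²t² + 2Dt − x² = 0, so t = (√(D² + v²x²) − D)/v².
√(D² + v²x²) = √(0.0625² + 1.06² × 64.3²) = 68.16; v² = 1.1236.
t = (68.16 − 0.0625)/1.1236 = 60.6 days (vs. the pure-advection estimate x/v = 60.7 d).

60.6 days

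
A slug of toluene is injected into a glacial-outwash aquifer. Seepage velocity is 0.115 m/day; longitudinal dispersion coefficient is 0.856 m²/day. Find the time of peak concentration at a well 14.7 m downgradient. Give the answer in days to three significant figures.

For the 1D instantaneous-source solution, setting ∂C/∂t = 0 at fixed x gives v²t² + 2Dt − x² = 0, so t = (√(D² + v²x²) − D)/v².
√(D² + v²x²) = √(0.856² + 0.115² × 14.7²) = 1.895; v² = 0.013225.
t = (1.895 − 0.856)/0.013225 = 78.6 days (vs. the pure-advection estimate x/v = 128 d).

78.6 days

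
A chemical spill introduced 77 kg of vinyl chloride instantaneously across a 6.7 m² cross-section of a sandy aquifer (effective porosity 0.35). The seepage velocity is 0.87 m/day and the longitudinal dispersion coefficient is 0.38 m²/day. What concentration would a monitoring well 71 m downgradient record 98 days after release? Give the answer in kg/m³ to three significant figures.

0.388 kg/m³

For an instantaneous plane source, C(x,t) = M/(n_e·A·√(4πDt)) · exp(−(x−vt)²/(4Dt)), with n_e·A the pore (flow) area.
Plume center vt = 0.87 × 98 = 85.26 m, so the well at 71 m is 14.26 m upgradient of the peak.
√(4πDt) = 21.63 m, giving peak height M/(n_e·A·√(4πDt)) = 77/(0.35 × 6.7 × 21.63) = 1.518 kg/m³.
(x−vt)²/(4Dt) = (-14.26)²/(4 × 0.38 × 98) = 1.365; exp(−1.365) = 0.2554.
C = 1.518 × 0.2554 = 0.388 kg/m³.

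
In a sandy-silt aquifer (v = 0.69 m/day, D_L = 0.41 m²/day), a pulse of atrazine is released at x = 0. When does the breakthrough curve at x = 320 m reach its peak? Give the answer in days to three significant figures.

463 days

For the 1D instantaneous-source solution, setting ∂C/∂t = 0 at fixed x gives v²t² + 2Dt − x² = 0, so t = (√(D² + v²x²) − D)/v².
√(D² + v²x²) = √(0.41² + 0.69² × 320²) = 220.8; v² = 0.4761.
t = (220.8 − 0.41)/0.4761 = 463 days (vs. the pure-advection estimate x/v = 464 d).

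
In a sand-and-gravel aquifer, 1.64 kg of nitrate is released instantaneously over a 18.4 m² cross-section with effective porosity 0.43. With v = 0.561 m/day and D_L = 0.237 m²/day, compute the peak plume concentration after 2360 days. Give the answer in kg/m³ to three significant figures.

0.00247 kg/m³

The peak of an instantaneous 1D plume sits at x = vt; there the Gaussian factor is 1 and C_max = M/(n_e·A·√(4πDt)), where n_e·A is the pore area the mass is dissolved in.
√(4πDt) = √(4π × 0.237 × 2360) = 83.84 m, so C_max = 1.64/(0.43 × 18.4 × 83.84) = 0.00247 kg/m³.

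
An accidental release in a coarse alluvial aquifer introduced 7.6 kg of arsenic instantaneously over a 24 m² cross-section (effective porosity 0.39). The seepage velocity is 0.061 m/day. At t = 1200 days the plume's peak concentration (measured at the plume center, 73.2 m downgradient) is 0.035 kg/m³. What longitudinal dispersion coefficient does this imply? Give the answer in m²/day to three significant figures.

0.0357 m²/day

At the plume center C_max = M/(n_e·A·√(4πDt)), so D = M²/(4πt·(n_e·A·C_max)²).
n_e·A·C_max = 0.39 × 24 × 0.035 = 0.3276 kg/m.
D = 7.6²/(4π × 1200 × 0.3276²) = 0.0357 m²/day.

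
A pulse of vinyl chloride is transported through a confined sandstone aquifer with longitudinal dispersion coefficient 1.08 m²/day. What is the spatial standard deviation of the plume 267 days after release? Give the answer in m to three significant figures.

Dispersive spreading gives a Gaussian with σ² = 2Dt; advection only shifts the center.
σ = √(2 × 1.08 × 267) = 24.0 m.

24.0 m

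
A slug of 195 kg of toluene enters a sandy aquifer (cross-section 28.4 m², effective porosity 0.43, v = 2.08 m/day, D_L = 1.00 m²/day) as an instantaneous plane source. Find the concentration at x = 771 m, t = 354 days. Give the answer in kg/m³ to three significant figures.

For an instantaneous plane source, C(x,t) = M/(n_e·A·√(4πDt)) · exp(−(x−vt)²/(4Dt)), with n_e·A the pore (flow) area.
Plume center vt = 2.08 × 354 = 736.32 m, so the well at 771 m is 34.68 m downgradient of the peak.
√(4πDt) = 66.70 m, giving peak height M/(n_e·A·√(4πDt)) = 195/(0.43 × 28.4 × 66.70) = 0.2394 kg/m³.
(x−vt)²/(4Dt) = (34.68)²/(4 × 1.00 × 354) = 0.8494; exp(−0.8494) = 0.4277.
C = 0.2394 × 0.4277 = 0.102 kg/m³.

0.102 kg/m³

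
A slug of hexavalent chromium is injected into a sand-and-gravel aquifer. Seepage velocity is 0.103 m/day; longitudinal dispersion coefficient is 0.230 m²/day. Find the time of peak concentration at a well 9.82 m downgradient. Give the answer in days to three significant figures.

For the 1D instantaneous-source solution, setting ∂C/∂t = 0 at fixed x gives v²t² + 2Dt − x² = 0, so t = (√(D² + v²x²) − D)/v².
√(D² + v²x²) = √(0.230² + 0.103² × 9.82²) = 1.037; v² = 0.010609.
t = (1.037 − 0.230)/0.010609 = 76.1 days (vs. the pure-advection estimate x/v = 95.3 d).

76.1 days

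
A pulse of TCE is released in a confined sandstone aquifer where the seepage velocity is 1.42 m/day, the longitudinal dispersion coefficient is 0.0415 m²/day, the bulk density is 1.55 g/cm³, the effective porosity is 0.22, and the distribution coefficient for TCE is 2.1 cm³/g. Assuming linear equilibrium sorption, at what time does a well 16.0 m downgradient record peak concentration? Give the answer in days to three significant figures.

178 days

Retardation factor R = 1 + ρ_b·K_d/n = 1 + 1.55 × 2.1/0.22 = 15.80.
Sorption retards both mechanisms: v_R = v/R = 0.08987 m/day, D_R = D/R = 0.002627 m²/day.
Peak time from v_R²t² + 2D_R t − x² = 0: t = (√(D_R² + v_R²x²) − D_R)/v_R².
√(D_R² + v_R²x²) = √(0.002627² + 0.08987² × 16.0²) = 1.438; v_R² = 0.008077.
t = (1.438 − 0.002627)/0.008077 = 178 days.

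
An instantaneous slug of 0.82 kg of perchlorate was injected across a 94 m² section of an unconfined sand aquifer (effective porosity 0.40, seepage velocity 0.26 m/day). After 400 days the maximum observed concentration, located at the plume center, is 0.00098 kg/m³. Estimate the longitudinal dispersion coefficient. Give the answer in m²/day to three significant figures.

At the plume center C_max = M/(n_e·A·√(4πDt)), so D = M²/(4πt·(n_e·A·C_max)²).
n_e·A·C_max = 0.40 × 94 × 0.00098 = 0.03685 kg/m.
D = 0.82²/(4π × 400 × 0.03685²) = 0.0985 m²/day.

0.0985 m²/day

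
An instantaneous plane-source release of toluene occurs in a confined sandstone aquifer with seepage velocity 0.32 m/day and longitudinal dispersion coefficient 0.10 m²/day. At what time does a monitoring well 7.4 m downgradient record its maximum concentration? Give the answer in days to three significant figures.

For the 1D instantaneous-source solution, setting ∂C/∂t = 0 at fixed x gives v²t² + 2Dt − x² = 0, so t = (√(D² + v²x²) − D)/v².
√(D² + v²x²) = √(0.10² + 0.32² × 7.4²) = 2.370; v² = 0.1024.
t = (2.370 − 0.10)/0.1024 = 22.2 days (vs. the pure-advection estimate x/v = 23.1 d).

22.2 days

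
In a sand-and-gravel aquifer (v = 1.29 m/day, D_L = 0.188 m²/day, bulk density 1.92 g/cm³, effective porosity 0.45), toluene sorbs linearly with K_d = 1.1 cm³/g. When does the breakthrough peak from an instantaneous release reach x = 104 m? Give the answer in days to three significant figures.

Retardation factor R = 1 + ρ_b·K_d/n = 1 + 1.92 × 1.1/0.45 = 5.693.
Sorption retards both mechanisms: v_R = v/R = 0.2266 m/day, D_R = D/R = 0.03302 m²/day.
Peak time from v_R²t² + 2D_R t − x² = 0: t = (√(D_R² + v_R²x²) − D_R)/v_R².
√(D_R² + v_R²x²) = √(0.03302² + 0.2266² × 104²) = 23.57; v_R² = 0.05135.
t = (23.57 − 0.03302)/0.05135 = 458 days.

458 days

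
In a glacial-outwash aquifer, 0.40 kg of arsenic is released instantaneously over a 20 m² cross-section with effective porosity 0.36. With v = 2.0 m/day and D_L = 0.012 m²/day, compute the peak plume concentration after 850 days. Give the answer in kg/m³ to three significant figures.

The peak of an instantaneous 1D plume sits at x = vt; there the Gaussian factor is 1 and C_max = M/(n_e·A·√(4πDt)), where n_e·A is the pore area the mass is dissolved in.
√(4πDt) = √(4π × 0.012 × 850) = 11.32 m, so C_max = 0.40/(0.36 × 20 × 11.32) = 0.00491 kg/m³.

0.00491 kg/m³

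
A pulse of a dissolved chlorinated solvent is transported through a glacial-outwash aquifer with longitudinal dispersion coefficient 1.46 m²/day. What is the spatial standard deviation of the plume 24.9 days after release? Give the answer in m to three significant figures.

8.53 m

Dispersive spreading gives a Gaussian with σ² = 2Dt; advection only shifts the center.
σ = √(2 × 1.46 × 24.9) = 8.53 m.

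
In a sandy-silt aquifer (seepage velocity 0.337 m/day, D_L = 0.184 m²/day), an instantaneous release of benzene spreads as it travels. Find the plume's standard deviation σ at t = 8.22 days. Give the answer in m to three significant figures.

Dispersive spreading gives a Gaussian with σ² = 2Dt; advection only shifts the center.
σ = √(2 × 0.184 × 8.22) = 1.74 m.

1.74 m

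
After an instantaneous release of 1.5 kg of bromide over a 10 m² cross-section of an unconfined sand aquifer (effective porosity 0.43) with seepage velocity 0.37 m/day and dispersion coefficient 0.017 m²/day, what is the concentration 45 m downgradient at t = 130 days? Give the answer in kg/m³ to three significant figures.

For an instantaneous plane source, C(x,t) = M/(n_e·A·√(4πDt)) · exp(−(x−vt)²/(4Dt)), with n_e·A the pore (flow) area.
Plume center vt = 0.37 × 130 = 48.1 m, so the well at 45 m is 3.1 m upgradient of the peak.
√(4πDt) = 5.270 m, giving peak height M/(n_e·A·√(4πDt)) = 1.5/(0.43 × 10 × 5.270) = 0.06619 kg/m³.
(x−vt)²/(4Dt) = (-3.1)²/(4 × 0.017 × 130) = 1.087; exp(−1.087) = 0.3372.
C = 0.06619 × 0.3372 = 0.0223 kg/m³.

0.0223 kg/m³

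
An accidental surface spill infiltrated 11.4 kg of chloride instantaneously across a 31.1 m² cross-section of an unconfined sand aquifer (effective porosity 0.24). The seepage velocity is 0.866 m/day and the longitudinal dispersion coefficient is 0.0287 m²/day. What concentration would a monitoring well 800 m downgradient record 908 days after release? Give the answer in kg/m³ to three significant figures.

0.0140 kg/m³

For an instantaneous plane source, C(x,t) = M/(n_e·A·√(4πDt)) · exp(−(x−vt)²/(4Dt)), with n_e·A the pore (flow) area.
Plume center vt = 0.866 × 908 = 786.328 m, so the well at 800 m is 13.672 m downgradient of the peak.
√(4πDt) = 18.10 m, giving peak height M/(n_e·A·√(4πDt)) = 11.4/(0.24 × 31.1 × 18.10) = 0.08438 kg/m³.
(x−vt)²/(4Dt) = (13.672)²/(4 × 0.0287 × 908) = 1.793; exp(−1.793) = 0.1665.
C = 0.08438 × 0.1665 = 0.0140 kg/m³.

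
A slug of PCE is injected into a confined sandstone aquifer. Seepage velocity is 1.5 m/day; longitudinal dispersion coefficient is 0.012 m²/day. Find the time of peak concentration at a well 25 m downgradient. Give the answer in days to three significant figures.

For the 1D instantaneous-source solution, setting ∂C/∂t = 0 at fixed x gives v²t² + 2Dt − x² = 0, so t = (√(D² + v²x²) − D)/v².
√(D² + v²x²) = √(0.012² + 1.5² × 25²) = 37.50; v² = 2.25.
t = (37.50 − 0.012)/2.25 = 16.7 days (vs. the pure-advection estimate x/v = 16.7 d).

16.7 days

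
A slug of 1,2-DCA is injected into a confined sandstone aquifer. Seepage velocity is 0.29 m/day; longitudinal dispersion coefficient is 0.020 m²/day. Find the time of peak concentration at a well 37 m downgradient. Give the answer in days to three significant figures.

127 days

For the 1D instantaneous-source solution, setting ∂C/∂t = 0 at fixed x gives v²t² + 2Dt − x² = 0, so t = (√(D² + v²x²) − D)/v².
√(D² + v²x²) = √(0.020² + 0.29² × 37²) = 10.73; v² = 0.0841.
t = (10.73 − 0.020)/0.0841 = 127 days (vs. the pure-advection estimate x/v = 128 d).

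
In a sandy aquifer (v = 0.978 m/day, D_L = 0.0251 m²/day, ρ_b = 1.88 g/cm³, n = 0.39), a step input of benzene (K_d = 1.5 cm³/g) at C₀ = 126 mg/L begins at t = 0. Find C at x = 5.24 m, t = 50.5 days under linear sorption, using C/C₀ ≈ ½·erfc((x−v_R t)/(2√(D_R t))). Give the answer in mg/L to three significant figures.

115 mg/L

Retardation factor R = 1 + ρ_b·K_d/n = 1 + 1.88 × 1.5/0.39 = 8.231.
Sorption retards both mechanisms: v_R = v/R = 0.1188 m/day, D_R = D/R = 0.003049 m²/day.
v_R·t = 0.1188 × 50.5 = 5.9994 m; 2√(D_R t) = 0.7848 m; argument = (5.24 − 5.9994)/0.7848 = -0.9676.
C = C₀ × ½·erfc(-0.9676) = 126 × 0.9144 = 115 mg/L.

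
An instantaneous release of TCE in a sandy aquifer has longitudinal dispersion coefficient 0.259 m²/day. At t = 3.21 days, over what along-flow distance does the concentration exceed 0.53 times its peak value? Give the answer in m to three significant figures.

The plume is Gaussian with σ = √(2Dt) = √(2 × 0.259 × 3.21) = 1.289 m.
C/C_peak = exp(−Δx²/(2σ²)) = 0.53 ⇒ Δx = σ·√(−2 ln 0.53) = 1.289 × 1.127 = 1.453 m.
Width = 2Δx = 2.91 m.

2.91 m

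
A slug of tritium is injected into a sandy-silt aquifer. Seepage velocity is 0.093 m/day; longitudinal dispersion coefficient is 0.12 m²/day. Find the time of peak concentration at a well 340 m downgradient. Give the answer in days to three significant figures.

For the 1D instantaneous-source solution, setting ∂C/∂t = 0 at fixed x gives v²t² + 2Dt − x² = 0, so t = (√(D² + v²x²) − D)/v².
√(D² + v²x²) = √(0.12² + 0.093² × 340²) = 31.62; v² = 0.008649.
t = (31.62 − 0.12)/0.008649 = 3640 days (vs. the pure-advection estimate x/v = 3660 d).

3640 days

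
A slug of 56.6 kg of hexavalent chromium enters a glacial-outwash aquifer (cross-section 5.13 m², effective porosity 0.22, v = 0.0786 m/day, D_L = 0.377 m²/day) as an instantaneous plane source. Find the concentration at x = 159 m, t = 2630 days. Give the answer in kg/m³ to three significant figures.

For an instantaneous plane source, C(x,t) = M/(n_e·A·√(4πDt)) · exp(−(x−vt)²/(4Dt)), with n_e·A the pore (flow) area.
Plume center vt = 0.0786 × 2630 = 206.718 m, so the well at 159 m is 47.718 m upgradient of the peak.
√(4πDt) = 111.6 m, giving peak height M/(n_e·A·√(4πDt)) = 56.6/(0.22 × 5.13 × 111.6) = 0.4494 kg/m³.
(x−vt)²/(4Dt) = (-47.718)²/(4 × 0.377 × 2630) = 0.5741; exp(−0.5741) = 0.5632.
C = 0.4494 × 0.5632 = 0.253 kg/m³.

0.253 kg/m³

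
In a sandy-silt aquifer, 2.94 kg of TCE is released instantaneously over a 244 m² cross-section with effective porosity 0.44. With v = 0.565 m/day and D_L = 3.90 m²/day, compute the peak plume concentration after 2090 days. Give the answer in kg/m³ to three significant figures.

8.56e-05 kg/m³

The peak of an instantaneous 1D plume sits at x = vt; there the Gaussian factor is 1 and C_max = M/(n_e·A·√(4πDt)), where n_e·A is the pore area the mass is dissolved in.
√(4πDt) = √(4π × 3.90 × 2090) = 320.0 m, so C_max = 2.94/(0.44 × 244 × 320.0) = 8.56e-05 kg/m³.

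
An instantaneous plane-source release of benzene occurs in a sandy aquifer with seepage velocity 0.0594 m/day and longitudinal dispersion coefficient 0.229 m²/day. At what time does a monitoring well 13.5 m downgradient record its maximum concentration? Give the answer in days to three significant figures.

For the 1D instantaneous-source solution, setting ∂C/∂t = 0 at fixed x gives v²t² + 2Dt − x² = 0, so t = (√(D² + v²x²) − D)/v².
√(D² + v²x²) = √(0.229² + 0.0594² × 13.5²) = 0.8340; v² = 0.00352836.
t = (0.8340 − 0.229)/0.00352836 = 171 days (vs. the pure-advection estimate x/v = 227 d).

171 days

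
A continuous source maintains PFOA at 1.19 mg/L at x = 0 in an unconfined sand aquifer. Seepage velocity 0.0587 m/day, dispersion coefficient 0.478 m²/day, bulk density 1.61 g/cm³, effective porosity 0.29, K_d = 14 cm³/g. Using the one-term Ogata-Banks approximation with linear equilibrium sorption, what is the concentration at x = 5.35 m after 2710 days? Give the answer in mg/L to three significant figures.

Retardation factor R = 1 + ρ_b·K_d/n = 1 + 1.61 × 14/0.29 = 78.72.
Sorption retards both mechanisms: v_R = v/R = 0.0007457 m/day, D_R = D/R = 0.006072 m²/day.
v_R·t = 0.0007457 × 2710 = 2.020847 m; 2√(D_R t) = 8.113 m; argument = (5.35 − 2.020847)/8.113 = 0.4103.
C = C₀ × ½·erfc(0.4103) = 1.19 × 0.2809 = 0.334 mg/L.

0.334 mg/L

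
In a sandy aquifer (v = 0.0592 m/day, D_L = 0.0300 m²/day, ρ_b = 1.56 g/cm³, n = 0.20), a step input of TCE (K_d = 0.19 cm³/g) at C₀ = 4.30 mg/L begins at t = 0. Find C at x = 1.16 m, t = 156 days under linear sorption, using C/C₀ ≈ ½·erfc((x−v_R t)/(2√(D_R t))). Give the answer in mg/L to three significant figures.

3.90 mg/L

Retardation factor R = 1 + ρ_b·K_d/n = 1 + 1.56 × 0.19/0.20 = 2.482.
Sorption retards both mechanisms: v_R = v/R = 0.02385 m/day, D_R = D/R = 0.01209 m²/day.
v_R·t = 0.02385 × 156 = 3.7206 m; 2√(D_R t) = 2.747 m; argument = (1.16 − 3.7206)/2.747 = -0.9321.
C = C₀ × ½·erfc(-0.9321) = 4.30 × 0.9063 = 3.90 mg/L.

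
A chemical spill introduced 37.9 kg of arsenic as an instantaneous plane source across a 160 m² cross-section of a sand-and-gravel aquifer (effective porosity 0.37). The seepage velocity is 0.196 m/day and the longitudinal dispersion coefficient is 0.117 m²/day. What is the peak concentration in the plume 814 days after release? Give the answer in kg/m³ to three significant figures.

The peak of an instantaneous 1D plume sits at x = vt; there the Gaussian factor is 1 and C_max = M/(n_e·A·√(4πDt)), where n_e·A is the pore area the mass is dissolved in.
√(4πDt) = √(4π × 0.117 × 814) = 34.59 m, so C_max = 37.9/(0.37 × 160 × 34.59) = 0.0185 kg/m³.

0.0185 kg/m³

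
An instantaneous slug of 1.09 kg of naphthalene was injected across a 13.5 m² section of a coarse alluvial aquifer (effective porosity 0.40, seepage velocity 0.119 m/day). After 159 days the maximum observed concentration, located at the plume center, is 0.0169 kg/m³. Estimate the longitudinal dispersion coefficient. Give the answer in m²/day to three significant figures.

0.0714 m²/day

At the plume center C_max = M/(n_e·A·√(4πDt)), so D = M²/(4πt·(n_e·A·C_max)²).
n_e·A·C_max = 0.40 × 13.5 × 0.0169 = 0.09126 kg/m.
D = 1.09²/(4π × 159 × 0.09126²) = 0.0714 m²/day.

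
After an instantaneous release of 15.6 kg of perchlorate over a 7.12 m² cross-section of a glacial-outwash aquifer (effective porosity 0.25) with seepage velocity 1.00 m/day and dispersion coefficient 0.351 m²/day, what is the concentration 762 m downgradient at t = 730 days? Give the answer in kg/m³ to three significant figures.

0.0569 kg/m³

For an instantaneous plane source, C(x,t) = M/(n_e·A·√(4πDt)) · exp(−(x−vt)²/(4Dt)), with n_e·A the pore (flow) area.
Plume center vt = 1.00 × 730 = 730 m, so the well at 762 m is 32 m downgradient of the peak.
√(4πDt) = 56.74 m, giving peak height M/(n_e·A·√(4πDt)) = 15.6/(0.25 × 7.12 × 56.74) = 0.1545 kg/m³.
(x−vt)²/(4Dt) = (32)²/(4 × 0.351 × 730) = 0.9991; exp(−0.9991) = 0.3682.
C = 0.1545 × 0.3682 = 0.0569 kg/m³.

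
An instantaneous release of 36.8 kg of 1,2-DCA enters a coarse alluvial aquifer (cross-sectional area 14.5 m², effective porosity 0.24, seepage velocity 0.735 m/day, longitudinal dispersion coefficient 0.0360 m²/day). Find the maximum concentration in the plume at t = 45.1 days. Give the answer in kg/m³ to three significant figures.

2.34 kg/m³

The peak of an instantaneous 1D plume sits at x = vt; there the Gaussian factor is 1 and C_max = M/(n_e·A·√(4πDt)), where n_e·A is the pore area the mass is dissolved in.
√(4πDt) = √(4π × 0.0360 × 45.1) = 4.517 m, so C_max = 36.8/(0.24 × 14.5 × 4.517) = 2.34 kg/m³.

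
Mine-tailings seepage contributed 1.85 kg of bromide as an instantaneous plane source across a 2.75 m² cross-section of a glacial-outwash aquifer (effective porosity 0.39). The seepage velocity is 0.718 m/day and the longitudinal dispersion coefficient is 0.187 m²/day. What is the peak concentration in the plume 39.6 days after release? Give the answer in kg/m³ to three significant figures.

The peak of an instantaneous 1D plume sits at x = vt; there the Gaussian factor is 1 and C_max = M/(n_e·A·√(4πDt)), where n_e·A is the pore area the mass is dissolved in.
√(4πDt) = √(4π × 0.187 × 39.6) = 9.647 m, so C_max = 1.85/(0.39 × 2.75 × 9.647) = 0.179 kg/m³.

0.179 kg/m³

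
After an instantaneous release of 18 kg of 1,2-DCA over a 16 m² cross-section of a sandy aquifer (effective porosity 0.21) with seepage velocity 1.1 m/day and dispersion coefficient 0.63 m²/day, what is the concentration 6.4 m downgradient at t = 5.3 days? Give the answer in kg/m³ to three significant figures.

For an instantaneous plane source, C(x,t) = M/(n_e·A·√(4πDt)) · exp(−(x−vt)²/(4Dt)), with n_e·A the pore (flow) area.
Plume center vt = 1.1 × 5.3 = 5.83 m, so the well at 6.4 m is 0.57 m downgradient of the peak.
√(4πDt) = 6.478 m, giving peak height M/(n_e·A·√(4πDt)) = 18/(0.21 × 16 × 6.478) = 0.8270 kg/m³.
(x−vt)²/(4Dt) = (0.57)²/(4 × 0.63 × 5.3) = 0.02433; exp(−0.02433) = 0.9760.
C = 0.8270 × 0.9760 = 0.807 kg/m³.

0.807 kg/m³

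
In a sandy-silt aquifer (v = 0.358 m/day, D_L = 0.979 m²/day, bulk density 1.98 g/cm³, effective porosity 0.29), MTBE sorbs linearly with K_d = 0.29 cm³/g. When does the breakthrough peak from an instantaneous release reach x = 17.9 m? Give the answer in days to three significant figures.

128 days

Retardation factor R = 1 + ρ_b·K_d/n = 1 + 1.98 × 0.29/0.29 = 2.980.
Sorption retards both mechanisms: v_R = v/R = 0.1201 m/day, D_R = D/R = 0.3285 m²/day.
Peak time from v_R²t² + 2D_R t − x² = 0: t = (√(D_R² + v_R²x²) − D_R)/v_R².
√(D_R² + v_R²x²) = √(0.3285² + 0.1201² × 17.9²) = 2.175; v_R² = 0.01442.
t = (2.175 − 0.3285)/0.01442 = 128 days.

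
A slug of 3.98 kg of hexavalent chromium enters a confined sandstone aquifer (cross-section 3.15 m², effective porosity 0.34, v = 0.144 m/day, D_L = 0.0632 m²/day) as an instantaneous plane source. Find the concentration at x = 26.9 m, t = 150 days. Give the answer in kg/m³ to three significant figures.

For an instantaneous plane source, C(x,t) = M/(n_e·A·√(4πDt)) · exp(−(x−vt)²/(4Dt)), with n_e·A the pore (flow) area.
Plume center vt = 0.144 × 150 = 21.6 m, so the well at 26.9 m is 5.3 m downgradient of the peak.
√(4πDt) = 10.91 m, giving peak height M/(n_e·A·√(4πDt)) = 3.98/(0.34 × 3.15 × 10.91) = 0.3406 kg/m³.
(x−vt)²/(4Dt) = (5.3)²/(4 × 0.0632 × 150) = 0.7408; exp(−0.7408) = 0.4767.
C = 0.3406 × 0.4767 = 0.162 kg/m³.

0.162 kg/m³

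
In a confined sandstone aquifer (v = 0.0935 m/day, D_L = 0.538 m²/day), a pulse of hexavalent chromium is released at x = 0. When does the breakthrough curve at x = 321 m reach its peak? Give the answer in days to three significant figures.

For the 1D instantaneous-source solution, setting ∂C/∂t = 0 at fixed x gives v²t² + 2Dt − x² = 0, so t = (√(D² + v²x²) − D)/v².
√(D² + v²x²) = √(0.538² + 0.0935² × 321²) = 30.02; v² = 0.00874225.
t = (30.02 − 0.538)/0.00874225 = 3370 days (vs. the pure-advection estimate x/v = 3430 d).

3370 days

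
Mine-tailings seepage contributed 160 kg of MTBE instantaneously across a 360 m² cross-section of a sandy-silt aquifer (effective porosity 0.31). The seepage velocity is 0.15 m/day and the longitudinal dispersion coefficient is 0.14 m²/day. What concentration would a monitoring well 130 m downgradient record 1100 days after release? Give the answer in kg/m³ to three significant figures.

For an instantaneous plane source, C(x,t) = M/(n_e·A·√(4πDt)) · exp(−(x−vt)²/(4Dt)), with n_e·A the pore (flow) area.
Plume center vt = 0.15 × 1100 = 165 m, so the well at 130 m is 35 m upgradient of the peak.
√(4πDt) = 43.99 m, giving peak height M/(n_e·A·√(4πDt)) = 160/(0.31 × 360 × 43.99) = 0.03259 kg/m³.
(x−vt)²/(4Dt) = (-35)²/(4 × 0.14 × 1100) = 1.989; exp(−1.989) = 0.1368.
C = 0.03259 × 0.1368 = 0.00446 kg/m³.

0.00446 kg/m³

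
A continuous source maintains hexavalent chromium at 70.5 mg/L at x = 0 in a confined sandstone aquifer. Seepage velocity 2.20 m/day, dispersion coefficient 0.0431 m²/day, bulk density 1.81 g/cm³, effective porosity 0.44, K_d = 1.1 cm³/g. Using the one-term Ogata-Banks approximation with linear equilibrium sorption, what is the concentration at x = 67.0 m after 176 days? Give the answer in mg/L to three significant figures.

Retardation factor R = 1 + ρ_b·K_d/n = 1 + 1.81 × 1.1/0.44 = 5.525.
Sorption retards both mechanisms: v_R = v/R = 0.3982 m/day, D_R = D/R = 0.007801 m²/day.
v_R·t = 0.3982 × 176 = 70.0832 m; 2√(D_R t) = 2.343 m; argument = (67.0 − 70.0832)/2.343 = -1.316.
C = C₀ × ½·erfc(-1.316) = 70.5 × 0.9686 = 68.3 mg/L.

68.3 mg/L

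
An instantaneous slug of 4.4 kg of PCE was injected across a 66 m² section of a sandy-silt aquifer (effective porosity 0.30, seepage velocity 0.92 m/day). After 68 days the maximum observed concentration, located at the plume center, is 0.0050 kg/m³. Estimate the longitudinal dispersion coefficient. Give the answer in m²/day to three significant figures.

2.31 m²/day

At the plume center C_max = M/(n_e·A·√(4πDt)), so D = M²/(4πt·(n_e·A·C_max)²).
n_e·A·C_max = 0.30 × 66 × 0.0050 = 0.09900 kg/m.
D = 4.4²/(4π × 68 × 0.09900²) = 2.31 m²/day.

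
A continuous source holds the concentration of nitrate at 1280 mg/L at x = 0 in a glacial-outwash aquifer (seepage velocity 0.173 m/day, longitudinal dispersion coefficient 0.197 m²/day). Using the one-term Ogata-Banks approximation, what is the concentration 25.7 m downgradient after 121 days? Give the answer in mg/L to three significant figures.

314 mg/L

For a continuous step input, C/C₀ ≈ ½·erfc((x−vt)/(2√(Dt))).
vt = 0.173 × 121 = 20.933 m and 2√(Dt) = 2√(0.197 × 121) = 9.765 m.
Argument (x−vt)/(2√(Dt)) = (25.7 − 20.933)/9.765 = 0.4882; ½·erfc(0.4882) = 0.2450.
C = 1280 × 0.2450 = 314 mg/L.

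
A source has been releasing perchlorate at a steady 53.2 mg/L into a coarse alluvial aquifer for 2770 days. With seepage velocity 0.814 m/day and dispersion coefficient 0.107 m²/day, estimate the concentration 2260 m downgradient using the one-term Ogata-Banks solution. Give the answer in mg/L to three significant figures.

For a continuous step input, C/C₀ ≈ ½·erfc((x−vt)/(2√(Dt))).
vt = 0.814 × 2770 = 2254.78 m and 2√(Dt) = 2√(0.107 × 2770) = 34.43 m.
Argument (x−vt)/(2√(Dt)) = (2260 − 2254.78)/34.43 = 0.1516; ½·erfc(0.1516) = 0.4151.
C = 53.2 × 0.4151 = 22.1 mg/L.

22.1 mg/L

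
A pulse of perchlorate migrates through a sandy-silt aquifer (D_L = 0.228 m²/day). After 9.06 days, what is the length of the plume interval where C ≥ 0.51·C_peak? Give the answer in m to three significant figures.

4.72 m

The plume is Gaussian with σ = √(2Dt) = √(2 × 0.228 × 9.06) = 2.033 m.
C/C_peak = exp(−Δx²/(2σ²)) = 0.51 ⇒ Δx = σ·√(−2 ln 0.51) = 2.033 × 1.160 = 2.358 m.
Width = 2Δx = 4.72 m.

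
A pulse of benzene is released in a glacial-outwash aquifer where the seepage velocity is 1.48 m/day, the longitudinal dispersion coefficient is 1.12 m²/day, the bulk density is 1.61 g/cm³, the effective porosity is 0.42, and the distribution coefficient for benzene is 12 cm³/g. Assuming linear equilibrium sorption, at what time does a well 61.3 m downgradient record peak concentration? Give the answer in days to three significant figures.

1920 days

Retardation factor R = 1 + ρ_b·K_d/n = 1 + 1.61 × 12/0.42 = 47.00.
Sorption retards both mechanisms: v_R = v/R = 0.03149 m/day, D_R = D/R = 0.02383 m²/day.
Peak time from v_R²t² + 2D_R t − x² = 0: t = (√(D_R² + v_R²x²) − D_R)/v_R².
√(D_R² + v_R²x²) = √(0.02383² + 0.03149² × 61.3²) = 1.930; v_R² = 0.0009916.
t = (1.930 − 0.02383)/0.0009916 = 1920 days.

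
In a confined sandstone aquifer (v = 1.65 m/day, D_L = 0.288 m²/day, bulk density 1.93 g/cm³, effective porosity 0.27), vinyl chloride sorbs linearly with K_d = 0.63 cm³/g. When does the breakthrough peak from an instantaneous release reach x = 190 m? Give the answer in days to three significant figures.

Retardation factor R = 1 + ρ_b·K_d/n = 1 + 1.93 × 0.63/0.27 = 5.503.
Sorption retards both mechanisms: v_R = v/R = 0.2998 m/day, D_R = D/R = 0.05234 m²/day.
Peak time from v_R²t² + 2D_R t − x² = 0: t = (√(D_R² + v_R²x²) − D_R)/v_R².
√(D_R² + v_R²x²) = √(0.05234² + 0.2998² × 190²) = 56.96; v_R² = 0.08988.
t = (56.96 − 0.05234)/0.08988 = 633 days.

633 days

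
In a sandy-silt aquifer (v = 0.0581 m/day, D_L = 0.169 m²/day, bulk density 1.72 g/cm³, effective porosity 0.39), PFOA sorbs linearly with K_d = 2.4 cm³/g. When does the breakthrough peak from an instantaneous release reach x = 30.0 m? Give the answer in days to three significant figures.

Retardation factor R = 1 + ρ_b·K_d/n = 1 + 1.72 × 2.4/0.39 = 11.58.
Sorption retards both mechanisms: v_R = v/R = 0.005017 m/day, D_R = D/R = 0.01459 m²/day.
Peak time from v_R²t² + 2D_R t − x² = 0: t = (√(D_R² + v_R²x²) − D_R)/v_R².
√(D_R² + v_R²x²) = √(0.01459² + 0.005017² × 30.0²) = 0.1512; v_R² = 2.517e-05.
t = (0.1512 − 0.01459)/2.517e-05 = 5430 days.

5430 days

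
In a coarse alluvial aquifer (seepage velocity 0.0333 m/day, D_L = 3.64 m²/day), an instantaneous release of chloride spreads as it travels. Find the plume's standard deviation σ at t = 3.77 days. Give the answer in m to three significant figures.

5.24 m

Dispersive spreading gives a Gaussian with σ² = 2Dt; advection only shifts the center.
σ = √(2 × 3.64 × 3.77) = 5.24 m.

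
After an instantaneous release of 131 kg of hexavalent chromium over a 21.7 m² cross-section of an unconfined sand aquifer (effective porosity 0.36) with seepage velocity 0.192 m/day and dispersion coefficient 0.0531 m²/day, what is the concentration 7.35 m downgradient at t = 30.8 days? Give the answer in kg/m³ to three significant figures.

2.70 kg/m³

For an instantaneous plane source, C(x,t) = M/(n_e·A·√(4πDt)) · exp(−(x−vt)²/(4Dt)), with n_e·A the pore (flow) area.
Plume center vt = 0.192 × 30.8 = 5.9136 m, so the well at 7.35 m is 1.4364 m downgradient of the peak.
√(4πDt) = 4.533 m, giving peak height M/(n_e·A·√(4πDt)) = 131/(0.36 × 21.7 × 4.533) = 3.699 kg/m³.
(x−vt)²/(4Dt) = (1.4364)²/(4 × 0.0531 × 30.8) = 0.3154; exp(−0.3154) = 0.7295.
C = 3.699 × 0.7295 = 2.70 kg/m³.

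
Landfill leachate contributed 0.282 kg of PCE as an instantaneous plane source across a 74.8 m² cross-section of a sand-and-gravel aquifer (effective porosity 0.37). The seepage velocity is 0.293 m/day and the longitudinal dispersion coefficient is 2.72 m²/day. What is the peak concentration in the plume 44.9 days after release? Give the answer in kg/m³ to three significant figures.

0.000260 kg/m³

The peak of an instantaneous 1D plume sits at x = vt; there the Gaussian factor is 1 and C_max = M/(n_e·A·√(4πDt)), where n_e·A is the pore area the mass is dissolved in.
√(4πDt) = √(4π × 2.72 × 44.9) = 39.18 m, so C_max = 0.282/(0.37 × 74.8 × 39.18) = 0.000260 kg/m³.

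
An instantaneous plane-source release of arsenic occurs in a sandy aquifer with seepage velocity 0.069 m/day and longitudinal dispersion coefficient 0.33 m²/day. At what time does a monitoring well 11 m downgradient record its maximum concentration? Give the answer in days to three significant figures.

For the 1D instantaneous-source solution, setting ∂C/∂t = 0 at fixed x gives v²t² + 2Dt − x² = 0, so t = (√(D² + v²x²) − D)/v².
√(D² + v²x²) = √(0.33² + 0.069² × 11²) = 0.8276; v² = 0.004761.
t = (0.8276 − 0.33)/0.004761 = 105 days (vs. the pure-advection estimate x/v = 159 d).

105 days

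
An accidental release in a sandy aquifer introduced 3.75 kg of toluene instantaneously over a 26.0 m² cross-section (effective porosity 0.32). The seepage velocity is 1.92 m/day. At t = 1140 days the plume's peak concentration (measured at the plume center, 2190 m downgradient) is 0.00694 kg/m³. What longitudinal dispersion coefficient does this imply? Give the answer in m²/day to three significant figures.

0.294 m²/day

At the plume center C_max = M/(n_e·A·√(4πDt)), so D = M²/(4πt·(n_e·A·C_max)²).
n_e·A·C_max = 0.32 × 26.0 × 0.00694 = 0.05774 kg/m.
D = 3.75²/(4π × 1140 × 0.05774²) = 0.294 m²/day.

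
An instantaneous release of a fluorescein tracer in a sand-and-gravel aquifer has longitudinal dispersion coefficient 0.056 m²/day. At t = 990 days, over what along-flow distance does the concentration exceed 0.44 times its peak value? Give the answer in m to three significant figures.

The plume is Gaussian with σ = √(2Dt) = √(2 × 0.056 × 990) = 10.53 m.
C/C_peak = exp(−Δx²/(2σ²)) = 0.44 ⇒ Δx = σ·√(−2 ln 0.44) = 10.53 × 1.281 = 13.49 m.
Width = 2Δx = 27.0 m.

27.0 m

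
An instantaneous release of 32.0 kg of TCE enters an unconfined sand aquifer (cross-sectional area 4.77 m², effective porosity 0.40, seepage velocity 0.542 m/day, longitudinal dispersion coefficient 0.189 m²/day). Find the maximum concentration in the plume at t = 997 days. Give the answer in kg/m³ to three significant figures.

0.345 kg/m³

The peak of an instantaneous 1D plume sits at x = vt; there the Gaussian factor is 1 and C_max = M/(n_e·A·√(4πDt)), where n_e·A is the pore area the mass is dissolved in.
√(4πDt) = √(4π × 0.189 × 997) = 48.66 m, so C_max = 32.0/(0.40 × 4.77 × 48.66) = 0.345 kg/m³.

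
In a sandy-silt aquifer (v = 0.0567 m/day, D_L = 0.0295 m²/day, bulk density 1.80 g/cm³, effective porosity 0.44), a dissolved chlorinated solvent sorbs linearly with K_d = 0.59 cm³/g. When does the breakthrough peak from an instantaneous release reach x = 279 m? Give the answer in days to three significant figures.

16800 days

Retardation factor R = 1 + ρ_b·K_d/n = 1 + 1.80 × 0.59/0.44 = 3.414.
Sorption retards both mechanisms: v_R = v/R = 0.01661 m/day, D_R = D/R = 0.008641 m²/day.
Peak time from v_R²t² + 2D_R t − x² = 0: t = (√(D_R² + v_R²x²) − D_R)/v_R².
√(D_R² + v_R²x²) = √(0.008641² + 0.01661² × 279²) = 4.634; v_R² = 0.0002759.
t = (4.634 − 0.008641)/0.0002759 = 16800 days.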